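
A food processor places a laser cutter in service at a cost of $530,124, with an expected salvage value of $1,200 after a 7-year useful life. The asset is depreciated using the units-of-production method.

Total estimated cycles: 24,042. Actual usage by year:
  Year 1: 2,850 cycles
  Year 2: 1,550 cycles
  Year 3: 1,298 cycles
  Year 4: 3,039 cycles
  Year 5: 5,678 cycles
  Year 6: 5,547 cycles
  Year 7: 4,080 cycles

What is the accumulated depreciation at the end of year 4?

Depreciable base = $530,124 − $1,200 = $528,924.
Rate = $528,924 / 24,042 cycles = $22 per cycle.
Year 1: 2,850 × $22 = $62,700. Book value $467,424.
Year 2: 1,550 × $22 = $34,100. Book value $433,324.
Year 3: 1,298 × $22 = $28,556. Book value $404,768.
Year 4: 3,039 × $22 = $66,858. Book value $337,910.
Accumulated through year 4 = $530,124 − $337,910 = $192,214.

$192,214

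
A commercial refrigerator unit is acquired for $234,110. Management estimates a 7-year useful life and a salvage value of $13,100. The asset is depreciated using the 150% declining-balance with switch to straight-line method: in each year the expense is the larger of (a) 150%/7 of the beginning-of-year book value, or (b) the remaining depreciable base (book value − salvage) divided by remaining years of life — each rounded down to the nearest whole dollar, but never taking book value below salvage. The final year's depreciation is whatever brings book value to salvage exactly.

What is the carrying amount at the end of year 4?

$88,444

Depreciable base = $234,110 − $13,100 = $221,010.
Year 1: DB = ⌊$234,110 × 150%/7⌋ = $50,166; SL = ⌊$221,010/7⌋ = $31,572 → take DB $50,166. Book value $183,944.
Year 2: DB = ⌊$183,944 × 150%/7⌋ = $39,416; SL = ⌊$170,844/6⌋ = $28,474 → take DB $39,416. Book value $144,528.
Year 3: DB = ⌊$144,528 × 150%/7⌋ = $30,970; SL = ⌊$131,428/5⌋ = $26,285 → take DB $30,970. Book value $113,558.
Year 4: DB = ⌊$113,558 × 150%/7⌋ = $24,333; SL = ⌊$100,458/4⌋ = $25,114 → take SL $25,114. Book value $88,444.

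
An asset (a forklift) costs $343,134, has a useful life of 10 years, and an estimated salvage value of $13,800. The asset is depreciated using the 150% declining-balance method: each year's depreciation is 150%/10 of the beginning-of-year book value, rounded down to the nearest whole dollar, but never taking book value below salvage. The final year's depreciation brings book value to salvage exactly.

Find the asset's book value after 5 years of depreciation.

Depreciable base = $343,134 − $13,800 = $329,334.
Year 1: ⌊$343,134 × 150%/10⌋ = $51,470. Book value $291,664.
Year 2: ⌊$291,664 × 150%/10⌋ = $43,749. Book value $247,915.
Year 3: ⌊$247,915 × 150%/10⌋ = $37,187. Book value $210,728.
Year 4: ⌊$210,728 × 150%/10⌋ = $31,609. Book value $179,119.
Year 5: ⌊$179,119 × 150%/10⌋ = $26,867. Book value $152,252.

$152,252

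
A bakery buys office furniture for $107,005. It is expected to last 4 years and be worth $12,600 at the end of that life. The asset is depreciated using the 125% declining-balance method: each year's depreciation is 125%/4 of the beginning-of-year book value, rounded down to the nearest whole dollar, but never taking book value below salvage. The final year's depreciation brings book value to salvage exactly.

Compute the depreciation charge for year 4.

Depreciable base = $107,005 − $12,600 = $94,405.
Year 1: ⌊$107,005 × 125%/4⌋ = $33,439. Book value $73,566.
Year 2: ⌊$73,566 × 125%/4⌋ = $22,989. Book value $50,577.
Year 3: ⌊$50,577 × 125%/4⌋ = $15,805. Book value $34,772.
Year 4 (final): $34,772 − $12,600 = $22,172. Book value $12,600.

$22,172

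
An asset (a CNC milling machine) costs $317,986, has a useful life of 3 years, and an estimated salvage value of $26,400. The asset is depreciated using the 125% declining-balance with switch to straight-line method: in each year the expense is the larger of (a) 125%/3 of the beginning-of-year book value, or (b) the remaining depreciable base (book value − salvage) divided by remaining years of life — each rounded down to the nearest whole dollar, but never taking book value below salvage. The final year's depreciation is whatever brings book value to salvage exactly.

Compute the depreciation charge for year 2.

$79,546

Depreciable base = $317,986 − $26,400 = $291,586.
Year 1: DB = ⌊$317,986 × 125%/3⌋ = $132,494; SL = ⌊$291,586/3⌋ = $97,195 → take DB $132,494. Book value $185,492.
Year 2: DB = ⌊$185,492 × 125%/3⌋ = $77,288; SL = ⌊$159,092/2⌋ = $79,546 → take SL $79,546. Book value $105,946.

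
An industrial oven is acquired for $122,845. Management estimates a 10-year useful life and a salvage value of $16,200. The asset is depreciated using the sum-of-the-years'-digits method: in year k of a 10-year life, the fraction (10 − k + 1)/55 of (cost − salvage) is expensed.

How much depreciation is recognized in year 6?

$9,695

Depreciable base = $122,845 − $16,200 = $106,645.
Sum of the years' digits = 10+9+8+7+6+5+4+3+2+1 = 55.
Year 1: $106,645 × 10/55 = $19,390. Book value $103,455.
Year 2: $106,645 × 9/55 = $17,451. Book value $86,004.
Year 3: $106,645 × 8/55 = $15,512. Book value $70,492.
Year 4: $106,645 × 7/55 = $13,573. Book value $56,919.
Year 5: $106,645 × 6/55 = $11,634. Book value $45,285.
Year 6: $106,645 × 5/55 = $9,695. Book value $35,590.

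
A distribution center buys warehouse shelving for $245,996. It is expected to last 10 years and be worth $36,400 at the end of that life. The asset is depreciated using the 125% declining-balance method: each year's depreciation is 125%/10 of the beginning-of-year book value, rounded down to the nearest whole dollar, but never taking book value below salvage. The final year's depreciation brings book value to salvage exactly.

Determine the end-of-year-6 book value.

Depreciable base = $245,996 − $36,400 = $209,596.
Year 1: ⌊$245,996 × 125%/10⌋ = $30,749. Book value $215,247.
Year 2: ⌊$215,247 × 125%/10⌋ = $26,905. Book value $188,342.
Year 3: ⌊$188,342 × 125%/10⌋ = $23,542. Book value $164,800.
Year 4: ⌊$164,800 × 125%/10⌋ = $20,600. Book value $144,200.
Year 5: ⌊$144,200 × 125%/10⌋ = $18,025. Book value $126,175.
Year 6: ⌊$126,175 × 125%/10⌋ = $15,771. Book value $110,404.

$110,404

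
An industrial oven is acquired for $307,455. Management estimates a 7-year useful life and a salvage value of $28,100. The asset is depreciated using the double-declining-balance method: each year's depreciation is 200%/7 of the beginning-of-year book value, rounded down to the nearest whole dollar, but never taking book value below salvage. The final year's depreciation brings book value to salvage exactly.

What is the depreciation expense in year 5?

Depreciable base = $307,455 − $28,100 = $279,355.
Year 1: ⌊$307,455 × 200%/7⌋ = $87,844. Book value $219,611.
Year 2: ⌊$219,611 × 200%/7⌋ = $62,746. Book value $156,865.
Year 3: ⌊$156,865 × 200%/7⌋ = $44,818. Book value $112,047.
Year 4: ⌊$112,047 × 200%/7⌋ = $32,013. Book value $80,034.
Year 5: ⌊$80,034 × 200%/7⌋ = $22,866. Book value $57,168.

$22,866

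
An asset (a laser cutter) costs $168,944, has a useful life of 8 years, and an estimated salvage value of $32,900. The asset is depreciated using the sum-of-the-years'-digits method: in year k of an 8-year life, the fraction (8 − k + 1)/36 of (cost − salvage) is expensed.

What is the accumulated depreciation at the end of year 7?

Depreciable base = $168,944 − $32,900 = $136,044.
Sum of the years' digits = 8+7+6+5+4+3+2+1 = 36.
Year 1: $136,044 × 8/36 = $30,232. Book value $138,712.
Year 2: $136,044 × 7/36 = $26,453. Book value $112,259.
Year 3: $136,044 × 6/36 = $22,674. Book value $89,585.
Year 4: $136,044 × 5/36 = $18,895. Book value $70,690.
Year 5: $136,044 × 4/36 = $15,116. Book value $55,574.
Year 6: $136,044 × 3/36 = $11,337. Book value $44,237.
Year 7: $136,044 × 2/36 = $7,558. Book value $36,679.
Accumulated through year 7 = $168,944 − $36,679 = $132,265.

$132,265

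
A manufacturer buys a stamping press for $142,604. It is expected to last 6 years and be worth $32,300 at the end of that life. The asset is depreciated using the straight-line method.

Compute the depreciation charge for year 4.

Depreciable base = $142,604 − $32,300 = $110,304.
Annual expense = $110,304 / 6 = $18,384.

$18,384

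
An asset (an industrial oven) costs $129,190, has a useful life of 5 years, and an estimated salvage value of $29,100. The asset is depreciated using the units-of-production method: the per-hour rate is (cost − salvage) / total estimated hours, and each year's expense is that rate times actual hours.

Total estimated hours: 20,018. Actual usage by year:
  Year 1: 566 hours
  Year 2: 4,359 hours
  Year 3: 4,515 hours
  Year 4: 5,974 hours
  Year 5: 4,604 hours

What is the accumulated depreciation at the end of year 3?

$47,200

Depreciable base = $129,190 − $29,100 = $100,090.
Rate = $100,090 / 20,018 hours = $5 per hour.
Year 1: 566 × $5 = $2,830. Book value $126,360.
Year 2: 4,359 × $5 = $21,795. Book value $104,565.
Year 3: 4,515 × $5 = $22,575. Book value $81,990.
Accumulated through year 3 = $129,190 − $81,990 = $47,200.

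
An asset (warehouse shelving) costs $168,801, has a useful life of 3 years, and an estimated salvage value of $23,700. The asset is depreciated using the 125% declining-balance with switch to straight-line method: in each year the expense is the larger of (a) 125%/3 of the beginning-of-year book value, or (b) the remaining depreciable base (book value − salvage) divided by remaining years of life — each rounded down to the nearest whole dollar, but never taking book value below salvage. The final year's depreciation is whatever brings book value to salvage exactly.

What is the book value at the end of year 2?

Depreciable base = $168,801 − $23,700 = $145,101.
Year 1: DB = ⌊$168,801 × 125%/3⌋ = $70,333; SL = ⌊$145,101/3⌋ = $48,367 → take DB $70,333. Book value $98,468.
Year 2: DB = ⌊$98,468 × 125%/3⌋ = $41,028; SL = ⌊$74,768/2⌋ = $37,384 → take DB $41,028. Book value $57,440.

$57,440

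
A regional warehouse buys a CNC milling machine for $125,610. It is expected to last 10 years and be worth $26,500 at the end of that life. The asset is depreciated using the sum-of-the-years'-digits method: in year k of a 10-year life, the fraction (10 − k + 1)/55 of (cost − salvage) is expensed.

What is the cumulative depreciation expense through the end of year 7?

Depreciable base = $125,610 − $26,500 = $99,110.
Sum of the years' digits = 10+9+8+7+6+5+4+3+2+1 = 55.
Year 1: $99,110 × 10/55 = $18,020. Book value $107,590.
Year 2: $99,110 × 9/55 = $16,218. Book value $91,372.
Year 3: $99,110 × 8/55 = $14,416. Book value $76,956.
Year 4: $99,110 × 7/55 = $12,614. Book value $64,342.
Year 5: $99,110 × 6/55 = $10,812. Book value $53,530.
Year 6: $99,110 × 5/55 = $9,010. Book value $44,520.
Year 7: $99,110 × 4/55 = $7,208. Book value $37,312.
Accumulated through year 7 = $125,610 − $37,312 = $88,298.

$88,298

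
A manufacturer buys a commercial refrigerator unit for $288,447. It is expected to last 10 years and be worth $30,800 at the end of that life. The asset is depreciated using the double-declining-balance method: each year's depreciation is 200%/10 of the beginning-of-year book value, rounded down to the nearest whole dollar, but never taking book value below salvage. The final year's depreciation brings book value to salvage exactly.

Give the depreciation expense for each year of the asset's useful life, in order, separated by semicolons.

$57,689; $46,151; $36,921; $29,537; $23,629; $18,904; $15,123; $12,098; $9,679; $7,916

Depreciable base = $288,447 − $30,800 = $257,647.
Year 1: ⌊$288,447 × 200%/10⌋ = $57,689. Book value $230,758.
Year 2: ⌊$230,758 × 200%/10⌋ = $46,151. Book value $184,607.
Year 3: ⌊$184,607 × 200%/10⌋ = $36,921. Book value $147,686.
Year 4: ⌊$147,686 × 200%/10⌋ = $29,537. Book value $118,149.
Year 5: ⌊$118,149 × 200%/10⌋ = $23,629. Book value $94,520.
Year 6: ⌊$94,520 × 200%/10⌋ = $18,904. Book value $75,616.
Year 7: ⌊$75,616 × 200%/10⌋ = $15,123. Book value $60,493.
Year 8: ⌊$60,493 × 200%/10⌋ = $12,098. Book value $48,395.
Year 9: ⌊$48,395 × 200%/10⌋ = $9,679. Book value $38,716.
Year 10 (final): $38,716 − $30,800 = $7,916. Book value $30,800.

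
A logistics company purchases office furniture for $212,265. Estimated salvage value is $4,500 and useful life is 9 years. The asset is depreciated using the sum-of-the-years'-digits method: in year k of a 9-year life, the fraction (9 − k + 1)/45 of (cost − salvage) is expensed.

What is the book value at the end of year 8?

$9,117

Depreciable base = $212,265 − $4,500 = $207,765.
Sum of the years' digits = 9+8+7+6+5+4+3+2+1 = 45.
Year 1: $207,765 × 9/45 = $41,553. Book value $170,712.
Year 2: $207,765 × 8/45 = $36,936. Book value $133,776.
Year 3: $207,765 × 7/45 = $32,319. Book value $101,457.
Year 4: $207,765 × 6/45 = $27,702. Book value $73,755.
Year 5: $207,765 × 5/45 = $23,085. Book value $50,670.
Year 6: $207,765 × 4/45 = $18,468. Book value $32,202.
Year 7: $207,765 × 3/45 = $13,851. Book value $18,351.
Year 8: $207,765 × 2/45 = $9,234. Book value $9,117.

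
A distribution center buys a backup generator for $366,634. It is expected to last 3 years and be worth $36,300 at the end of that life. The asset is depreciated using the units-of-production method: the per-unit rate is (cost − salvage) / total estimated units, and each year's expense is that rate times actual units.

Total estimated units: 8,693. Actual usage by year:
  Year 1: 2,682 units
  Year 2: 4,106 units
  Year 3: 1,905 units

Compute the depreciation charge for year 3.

Depreciable base = $366,634 − $36,300 = $330,334.
Rate = $330,334 / 8,693 units = $38 per unit.
Year 1: 2,682 × $38 = $101,916. Book value $264,718.
Year 2: 4,106 × $38 = $156,028. Book value $108,690.
Year 3: 1,905 × $38 = $72,390. Book value $36,300.

$72,390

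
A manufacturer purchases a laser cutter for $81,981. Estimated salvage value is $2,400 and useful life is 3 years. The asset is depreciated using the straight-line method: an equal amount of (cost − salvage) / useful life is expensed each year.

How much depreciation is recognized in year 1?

$26,527

Depreciable base = $81,981 − $2,400 = $79,581.
Annual expense = $79,581 / 3 = $26,527.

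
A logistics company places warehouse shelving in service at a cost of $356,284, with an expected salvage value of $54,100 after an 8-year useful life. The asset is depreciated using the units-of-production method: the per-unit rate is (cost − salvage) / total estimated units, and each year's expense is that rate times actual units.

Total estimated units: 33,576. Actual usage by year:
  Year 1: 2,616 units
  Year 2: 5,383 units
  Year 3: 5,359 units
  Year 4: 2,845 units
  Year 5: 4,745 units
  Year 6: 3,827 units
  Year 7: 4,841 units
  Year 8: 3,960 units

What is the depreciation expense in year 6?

Depreciable base = $356,284 − $54,100 = $302,184.
Rate = $302,184 / 33,576 units = $9 per unit.
Year 1: 2,616 × $9 = $23,544. Book value $332,740.
Year 2: 5,383 × $9 = $48,447. Book value $284,293.
Year 3: 5,359 × $9 = $48,231. Book value $236,062.
Year 4: 2,845 × $9 = $25,605. Book value $210,457.
Year 5: 4,745 × $9 = $42,705. Book value $167,752.
Year 6: 3,827 × $9 = $34,443. Book value $133,309.

$34,443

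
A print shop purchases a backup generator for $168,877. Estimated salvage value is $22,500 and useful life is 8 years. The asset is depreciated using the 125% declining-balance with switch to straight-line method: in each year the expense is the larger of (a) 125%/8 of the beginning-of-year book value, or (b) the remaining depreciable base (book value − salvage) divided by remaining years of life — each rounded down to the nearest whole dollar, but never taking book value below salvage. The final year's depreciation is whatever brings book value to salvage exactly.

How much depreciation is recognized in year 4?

Depreciable base = $168,877 − $22,500 = $146,377.
Year 1: DB = ⌊$168,877 × 125%/8⌋ = $26,387; SL = ⌊$146,377/8⌋ = $18,297 → take DB $26,387. Book value $142,490.
Year 2: DB = ⌊$142,490 × 125%/8⌋ = $22,264; SL = ⌊$119,990/7⌋ = $17,141 → take DB $22,264. Book value $120,226.
Year 3: DB = ⌊$120,226 × 125%/8⌋ = $18,785; SL = ⌊$97,726/6⌋ = $16,287 → take DB $18,785. Book value $101,441.
Year 4: DB = ⌊$101,441 × 125%/8⌋ = $15,850; SL = ⌊$78,941/5⌋ = $15,788 → take DB $15,850. Book value $85,591.

$15,850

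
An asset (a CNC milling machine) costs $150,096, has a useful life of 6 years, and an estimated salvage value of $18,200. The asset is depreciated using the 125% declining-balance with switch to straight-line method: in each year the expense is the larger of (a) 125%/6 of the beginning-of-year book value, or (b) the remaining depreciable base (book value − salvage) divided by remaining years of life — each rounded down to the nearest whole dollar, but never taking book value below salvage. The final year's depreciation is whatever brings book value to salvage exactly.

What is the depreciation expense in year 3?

Depreciable base = $150,096 − $18,200 = $131,896.
Year 1: DB = ⌊$150,096 × 125%/6⌋ = $31,270; SL = ⌊$131,896/6⌋ = $21,982 → take DB $31,270. Book value $118,826.
Year 2: DB = ⌊$118,826 × 125%/6⌋ = $24,755; SL = ⌊$100,626/5⌋ = $20,125 → take DB $24,755. Book value $94,071.
Year 3: DB = ⌊$94,071 × 125%/6⌋ = $19,598; SL = ⌊$75,871/4⌋ = $18,967 → take DB $19,598. Book value $74,473.

$19,598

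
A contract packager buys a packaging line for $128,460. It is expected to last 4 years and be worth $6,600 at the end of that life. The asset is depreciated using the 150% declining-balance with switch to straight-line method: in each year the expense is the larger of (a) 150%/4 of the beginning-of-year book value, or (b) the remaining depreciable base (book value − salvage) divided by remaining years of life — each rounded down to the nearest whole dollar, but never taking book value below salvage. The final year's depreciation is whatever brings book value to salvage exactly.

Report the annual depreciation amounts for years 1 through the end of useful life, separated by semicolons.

$48,172; $30,108; $21,790; $21,790

Depreciable base = $128,460 − $6,600 = $121,860.
Year 1: DB = ⌊$128,460 × 150%/4⌋ = $48,172; SL = ⌊$121,860/4⌋ = $30,465 → take DB $48,172. Book value $80,288.
Year 2: DB = ⌊$80,288 × 150%/4⌋ = $30,108; SL = ⌊$73,688/3⌋ = $24,562 → take DB $30,108. Book value $50,180.
Year 3: DB = ⌊$50,180 × 150%/4⌋ = $18,817; SL = ⌊$43,580/2⌋ = $21,790 → take SL $21,790. Book value $28,390.
Year 4 (final): $28,390 − $6,600 = $21,790. Book value $6,600.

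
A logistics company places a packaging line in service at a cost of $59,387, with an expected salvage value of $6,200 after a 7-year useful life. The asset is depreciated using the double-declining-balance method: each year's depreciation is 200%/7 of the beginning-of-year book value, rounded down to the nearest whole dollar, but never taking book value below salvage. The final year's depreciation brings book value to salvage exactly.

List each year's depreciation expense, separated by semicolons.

Depreciable base = $59,387 − $6,200 = $53,187.
Year 1: ⌊$59,387 × 200%/7⌋ = $16,967. Book value $42,420.
Year 2: ⌊$42,420 × 200%/7⌋ = $12,120. Book value $30,300.
Year 3: ⌊$30,300 × 200%/7⌋ = $8,657. Book value $21,643.
Year 4: ⌊$21,643 × 200%/7⌋ = $6,183. Book value $15,460.
Year 5: ⌊$15,460 × 200%/7⌋ = $4,417. Book value $11,043.
Year 6: ⌊$11,043 × 200%/7⌋ = $3,155. Book value $7,888.
Year 7 (final): $7,888 − $6,200 = $1,688. Book value $6,200.

$16,967; $12,120; $8,657; $6,183; $4,417; $3,155; $1,688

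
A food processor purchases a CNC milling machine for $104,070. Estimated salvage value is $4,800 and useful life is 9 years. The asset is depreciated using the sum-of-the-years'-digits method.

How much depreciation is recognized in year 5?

Depreciable base = $104,070 − $4,800 = $99,270.
Sum of the years' digits = 9+8+7+6+5+4+3+2+1 = 45.
Year 1: $99,270 × 9/45 = $19,854. Book value $84,216.
Year 2: $99,270 × 8/45 = $17,648. Book value $66,568.
Year 3: $99,270 × 7/45 = $15,442. Book value $51,126.
Year 4: $99,270 × 6/45 = $13,236. Book value $37,890.
Year 5: $99,270 × 5/45 = $11,030. Book value $26,860.

$11,030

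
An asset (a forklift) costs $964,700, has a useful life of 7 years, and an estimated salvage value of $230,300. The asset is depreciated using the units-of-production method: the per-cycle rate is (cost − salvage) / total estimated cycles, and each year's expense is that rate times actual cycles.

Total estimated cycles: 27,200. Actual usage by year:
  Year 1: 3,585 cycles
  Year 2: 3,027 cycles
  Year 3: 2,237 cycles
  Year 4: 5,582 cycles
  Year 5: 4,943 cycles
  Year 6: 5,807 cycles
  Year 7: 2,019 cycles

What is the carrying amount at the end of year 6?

$284,813

Depreciable base = $964,700 − $230,300 = $734,400.
Rate = $734,400 / 27,200 cycles = $27 per cycle.
Year 1: 3,585 × $27 = $96,795. Book value $867,905.
Year 2: 3,027 × $27 = $81,729. Book value $786,176.
Year 3: 2,237 × $27 = $60,399. Book value $725,777.
Year 4: 5,582 × $27 = $150,714. Book value $575,063.
Year 5: 4,943 × $27 = $133,461. Book value $441,602.
Year 6: 5,807 × $27 = $156,789. Book value $284,813.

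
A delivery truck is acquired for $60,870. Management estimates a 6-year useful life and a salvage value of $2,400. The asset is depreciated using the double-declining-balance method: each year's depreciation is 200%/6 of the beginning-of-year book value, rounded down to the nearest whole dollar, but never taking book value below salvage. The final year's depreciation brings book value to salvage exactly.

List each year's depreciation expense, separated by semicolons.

$20,290; $13,526; $9,018; $6,012; $4,008; $5,616

Depreciable base = $60,870 − $2,400 = $58,470.
Year 1: ⌊$60,870 × 200%/6⌋ = $20,290. Book value $40,580.
Year 2: ⌊$40,580 × 200%/6⌋ = $13,526. Book value $27,054.
Year 3: ⌊$27,054 × 200%/6⌋ = $9,018. Book value $18,036.
Year 4: ⌊$18,036 × 200%/6⌋ = $6,012. Book value $12,024.
Year 5: ⌊$12,024 × 200%/6⌋ = $4,008. Book value $8,016.
Year 6 (final): $8,016 − $2,400 = $5,616. Book value $2,400.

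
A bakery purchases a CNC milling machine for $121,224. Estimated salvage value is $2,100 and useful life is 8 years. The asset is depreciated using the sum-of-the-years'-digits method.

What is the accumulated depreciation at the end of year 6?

Depreciable base = $121,224 − $2,100 = $119,124.
Sum of the years' digits = 8+7+6+5+4+3+2+1 = 36.
Year 1: $119,124 × 8/36 = $26,472. Book value $94,752.
Year 2: $119,124 × 7/36 = $23,163. Book value $71,589.
Year 3: $119,124 × 6/36 = $19,854. Book value $51,735.
Year 4: $119,124 × 5/36 = $16,545. Book value $35,190.
Year 5: $119,124 × 4/36 = $13,236. Book value $21,954.
Year 6: $119,124 × 3/36 = $9,927. Book value $12,027.
Accumulated through year 6 = $121,224 − $12,027 = $109,197.

$109,197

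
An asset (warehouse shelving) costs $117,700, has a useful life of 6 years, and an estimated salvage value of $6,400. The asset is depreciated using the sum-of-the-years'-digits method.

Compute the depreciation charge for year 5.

Depreciable base = $117,700 − $6,400 = $111,300.
Sum of the years' digits = 6+5+4+3+2+1 = 21.
Year 1: $111,300 × 6/21 = $31,800. Book value $85,900.
Year 2: $111,300 × 5/21 = $26,500. Book value $59,400.
Year 3: $111,300 × 4/21 = $21,200. Book value $38,200.
Year 4: $111,300 × 3/21 = $15,900. Book value $22,300.
Year 5: $111,300 × 2/21 = $10,600. Book value $11,700.

$10,600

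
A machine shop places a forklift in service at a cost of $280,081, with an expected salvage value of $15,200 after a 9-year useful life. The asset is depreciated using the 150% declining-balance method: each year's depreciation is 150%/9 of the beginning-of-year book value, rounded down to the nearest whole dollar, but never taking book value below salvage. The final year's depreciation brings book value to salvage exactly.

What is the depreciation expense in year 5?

$22,511

Depreciable base = $280,081 − $15,200 = $264,881.
Year 1: ⌊$280,081 × 150%/9⌋ = $46,680. Book value $233,401.
Year 2: ⌊$233,401 × 150%/9⌋ = $38,900. Book value $194,501.
Year 3: ⌊$194,501 × 150%/9⌋ = $32,416. Book value $162,085.
Year 4: ⌊$162,085 × 150%/9⌋ = $27,014. Book value $135,071.
Year 5: ⌊$135,071 × 150%/9⌋ = $22,511. Book value $112,560.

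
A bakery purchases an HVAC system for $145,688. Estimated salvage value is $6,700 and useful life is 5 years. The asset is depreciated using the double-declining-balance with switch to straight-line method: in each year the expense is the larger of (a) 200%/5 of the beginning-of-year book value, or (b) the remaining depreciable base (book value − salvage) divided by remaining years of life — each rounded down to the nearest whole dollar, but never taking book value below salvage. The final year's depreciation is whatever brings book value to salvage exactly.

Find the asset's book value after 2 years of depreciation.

$52,448

Depreciable base = $145,688 − $6,700 = $138,988.
Year 1: DB = ⌊$145,688 × 200%/5⌋ = $58,275; SL = ⌊$138,988/5⌋ = $27,797 → take DB $58,275. Book value $87,413.
Year 2: DB = ⌊$87,413 × 200%/5⌋ = $34,965; SL = ⌊$80,713/4⌋ = $20,178 → take DB $34,965. Book value $52,448.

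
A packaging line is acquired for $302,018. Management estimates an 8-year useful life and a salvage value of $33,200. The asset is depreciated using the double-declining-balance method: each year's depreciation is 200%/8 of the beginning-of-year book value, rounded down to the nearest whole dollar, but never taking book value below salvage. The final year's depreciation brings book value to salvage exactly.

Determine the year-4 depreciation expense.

Depreciable base = $302,018 − $33,200 = $268,818.
Year 1: ⌊$302,018 × 200%/8⌋ = $75,504. Book value $226,514.
Year 2: ⌊$226,514 × 200%/8⌋ = $56,628. Book value $169,886.
Year 3: ⌊$169,886 × 200%/8⌋ = $42,471. Book value $127,415.
Year 4: ⌊$127,415 × 200%/8⌋ = $31,853. Book value $95,562.

$31,853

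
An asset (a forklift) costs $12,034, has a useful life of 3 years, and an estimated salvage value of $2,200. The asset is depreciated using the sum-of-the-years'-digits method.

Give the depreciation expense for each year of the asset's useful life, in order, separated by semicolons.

$4,917; $3,278; $1,639

Depreciable base = $12,034 − $2,200 = $9,834.
Sum of the years' digits = 3+2+1 = 6.
Year 1: $9,834 × 3/6 = $4,917. Book value $7,117.
Year 2: $9,834 × 2/6 = $3,278. Book value $3,839.
Year 3: $9,834 × 1/6 = $1,639. Book value $2,200.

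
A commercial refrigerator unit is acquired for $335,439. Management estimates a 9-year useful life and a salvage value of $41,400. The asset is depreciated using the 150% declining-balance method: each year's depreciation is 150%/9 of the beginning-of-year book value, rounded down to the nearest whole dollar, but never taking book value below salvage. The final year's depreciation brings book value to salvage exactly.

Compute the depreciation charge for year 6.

Depreciable base = $335,439 − $41,400 = $294,039.
Year 1: ⌊$335,439 × 150%/9⌋ = $55,906. Book value $279,533.
Year 2: ⌊$279,533 × 150%/9⌋ = $46,588. Book value $232,945.
Year 3: ⌊$232,945 × 150%/9⌋ = $38,824. Book value $194,121.
Year 4: ⌊$194,121 × 150%/9⌋ = $32,353. Book value $161,768.
Year 5: ⌊$161,768 × 150%/9⌋ = $26,961. Book value $134,807.
Year 6: ⌊$134,807 × 150%/9⌋ = $22,467. Book value $112,340.

$22,467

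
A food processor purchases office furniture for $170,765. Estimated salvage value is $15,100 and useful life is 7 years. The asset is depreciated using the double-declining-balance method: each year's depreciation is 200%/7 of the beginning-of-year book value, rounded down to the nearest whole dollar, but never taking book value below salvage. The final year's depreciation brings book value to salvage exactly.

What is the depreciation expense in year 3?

$24,892

Depreciable base = $170,765 − $15,100 = $155,665.
Year 1: ⌊$170,765 × 200%/7⌋ = $48,790. Book value $121,975.
Year 2: ⌊$121,975 × 200%/7⌋ = $34,850. Book value $87,125.
Year 3: ⌊$87,125 × 200%/7⌋ = $24,892. Book value $62,233.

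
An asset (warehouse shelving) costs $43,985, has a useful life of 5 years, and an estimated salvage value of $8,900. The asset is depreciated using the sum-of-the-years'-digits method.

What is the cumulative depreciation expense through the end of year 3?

Depreciable base = $43,985 − $8,900 = $35,085.
Sum of the years' digits = 5+4+3+2+1 = 15.
Year 1: $35,085 × 5/15 = $11,695. Book value $32,290.
Year 2: $35,085 × 4/15 = $9,356. Book value $22,934.
Year 3: $35,085 × 3/15 = $7,017. Book value $15,917.
Accumulated through year 3 = $43,985 − $15,917 = $28,068.

$28,068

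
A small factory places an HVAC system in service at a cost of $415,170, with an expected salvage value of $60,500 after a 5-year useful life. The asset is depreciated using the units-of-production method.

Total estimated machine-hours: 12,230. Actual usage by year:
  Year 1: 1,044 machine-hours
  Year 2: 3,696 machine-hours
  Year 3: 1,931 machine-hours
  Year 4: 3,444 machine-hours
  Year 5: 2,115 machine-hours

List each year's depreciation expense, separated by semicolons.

$30,276; $107,184; $55,999; $99,876; $61,335

Depreciable base = $415,170 − $60,500 = $354,670.
Rate = $354,670 / 12,230 machine-hours = $29 per machine-hour.
Year 1: 1,044 × $29 = $30,276. Book value $384,894.
Year 2: 3,696 × $29 = $107,184. Book value $277,710.
Year 3: 1,931 × $29 = $55,999. Book value $221,711.
Year 4: 3,444 × $29 = $99,876. Book value $121,835.
Year 5: 2,115 × $29 = $61,335. Book value $60,500.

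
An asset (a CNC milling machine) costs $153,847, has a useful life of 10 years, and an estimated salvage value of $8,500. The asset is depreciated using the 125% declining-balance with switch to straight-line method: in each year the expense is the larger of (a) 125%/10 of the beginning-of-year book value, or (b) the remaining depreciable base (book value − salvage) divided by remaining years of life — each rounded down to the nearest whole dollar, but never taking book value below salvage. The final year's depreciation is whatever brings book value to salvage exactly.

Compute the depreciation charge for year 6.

$13,509

Depreciable base = $153,847 − $8,500 = $145,347.
Year 1: DB = ⌊$153,847 × 125%/10⌋ = $19,230; SL = ⌊$145,347/10⌋ = $14,534 → take DB $19,230. Book value $134,617.
Year 2: DB = ⌊$134,617 × 125%/10⌋ = $16,827; SL = ⌊$126,117/9⌋ = $14,013 → take DB $16,827. Book value $117,790.
Year 3: DB = ⌊$117,790 × 125%/10⌋ = $14,723; SL = ⌊$109,290/8⌋ = $13,661 → take DB $14,723. Book value $103,067.
Year 4: DB = ⌊$103,067 × 125%/10⌋ = $12,883; SL = ⌊$94,567/7⌋ = $13,509 → take SL $13,509. Book value $89,558.
Year 5: DB = ⌊$89,558 × 125%/10⌋ = $11,194; SL = ⌊$81,058/6⌋ = $13,509 → take SL $13,509. Book value $76,049.
Year 6: DB = ⌊$76,049 × 125%/10⌋ = $9,506; SL = ⌊$67,549/5⌋ = $13,509 → take SL $13,509. Book value $62,540.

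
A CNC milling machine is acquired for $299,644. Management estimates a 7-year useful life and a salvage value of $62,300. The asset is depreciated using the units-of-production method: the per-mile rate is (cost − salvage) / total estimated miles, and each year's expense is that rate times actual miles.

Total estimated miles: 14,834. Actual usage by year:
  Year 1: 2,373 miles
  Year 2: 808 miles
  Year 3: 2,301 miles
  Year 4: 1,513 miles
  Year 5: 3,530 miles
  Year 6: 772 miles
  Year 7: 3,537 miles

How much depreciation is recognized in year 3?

$36,816

Depreciable base = $299,644 − $62,300 = $237,344.
Rate = $237,344 / 14,834 miles = $16 per mile.
Year 1: 2,373 × $16 = $37,968. Book value $261,676.
Year 2: 808 × $16 = $12,928. Book value $248,748.
Year 3: 2,301 × $16 = $36,816. Book value $211,932.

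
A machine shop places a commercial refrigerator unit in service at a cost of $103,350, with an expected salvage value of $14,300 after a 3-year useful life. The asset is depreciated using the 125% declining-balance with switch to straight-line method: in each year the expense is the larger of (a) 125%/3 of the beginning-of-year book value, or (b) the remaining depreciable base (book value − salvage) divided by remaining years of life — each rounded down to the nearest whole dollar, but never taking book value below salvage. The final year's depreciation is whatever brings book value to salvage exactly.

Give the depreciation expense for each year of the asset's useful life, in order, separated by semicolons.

$43,062; $25,120; $20,868

Depreciable base = $103,350 − $14,300 = $89,050.
Year 1: DB = ⌊$103,350 × 125%/3⌋ = $43,062; SL = ⌊$89,050/3⌋ = $29,683 → take DB $43,062. Book value $60,288.
Year 2: DB = ⌊$60,288 × 125%/3⌋ = $25,120; SL = ⌊$45,988/2⌋ = $22,994 → take DB $25,120. Book value $35,168.
Year 3 (final): $35,168 − $14,300 = $20,868. Book value $14,300.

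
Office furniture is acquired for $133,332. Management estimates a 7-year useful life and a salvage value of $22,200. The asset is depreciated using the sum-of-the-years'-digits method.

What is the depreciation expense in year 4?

Depreciable base = $133,332 − $22,200 = $111,132.
Sum of the years' digits = 7+6+5+4+3+2+1 = 28.
Year 1: $111,132 × 7/28 = $27,783. Book value $105,549.
Year 2: $111,132 × 6/28 = $23,814. Book value $81,735.
Year 3: $111,132 × 5/28 = $19,845. Book value $61,890.
Year 4: $111,132 × 4/28 = $15,876. Book value $46,014.

$15,876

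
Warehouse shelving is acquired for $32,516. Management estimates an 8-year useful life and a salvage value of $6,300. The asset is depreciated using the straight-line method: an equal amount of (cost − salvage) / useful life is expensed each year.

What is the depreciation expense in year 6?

Depreciable base = $32,516 − $6,300 = $26,216.
Annual expense = $26,216 / 8 = $3,277.

$3,277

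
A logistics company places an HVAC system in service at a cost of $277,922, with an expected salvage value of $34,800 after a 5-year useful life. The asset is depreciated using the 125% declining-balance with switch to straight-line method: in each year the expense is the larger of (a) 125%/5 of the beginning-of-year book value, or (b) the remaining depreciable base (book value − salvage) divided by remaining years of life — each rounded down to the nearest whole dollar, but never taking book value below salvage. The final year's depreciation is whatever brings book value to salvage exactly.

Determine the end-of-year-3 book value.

Depreciable base = $277,922 − $34,800 = $243,122.
Year 1: DB = ⌊$277,922 × 125%/5⌋ = $69,480; SL = ⌊$243,122/5⌋ = $48,624 → take DB $69,480. Book value $208,442.
Year 2: DB = ⌊$208,442 × 125%/5⌋ = $52,110; SL = ⌊$173,642/4⌋ = $43,410 → take DB $52,110. Book value $156,332.
Year 3: DB = ⌊$156,332 × 125%/5⌋ = $39,083; SL = ⌊$121,532/3⌋ = $40,510 → take SL $40,510. Book value $115,822.

$115,822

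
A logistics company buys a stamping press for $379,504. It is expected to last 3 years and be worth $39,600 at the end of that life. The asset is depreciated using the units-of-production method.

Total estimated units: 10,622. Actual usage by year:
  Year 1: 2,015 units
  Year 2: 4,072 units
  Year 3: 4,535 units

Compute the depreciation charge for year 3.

Depreciable base = $379,504 − $39,600 = $339,904.
Rate = $339,904 / 10,622 units = $32 per unit.
Year 1: 2,015 × $32 = $64,480. Book value $315,024.
Year 2: 4,072 × $32 = $130,304. Book value $184,720.
Year 3: 4,535 × $32 = $145,120. Book value $39,600.

$145,120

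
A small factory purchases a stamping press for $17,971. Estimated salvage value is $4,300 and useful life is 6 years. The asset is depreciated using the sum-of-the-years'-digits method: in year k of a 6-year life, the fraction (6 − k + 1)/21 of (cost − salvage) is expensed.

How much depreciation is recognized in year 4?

Depreciable base = $17,971 − $4,300 = $13,671.
Sum of the years' digits = 6+5+4+3+2+1 = 21.
Year 1: $13,671 × 6/21 = $3,906. Book value $14,065.
Year 2: $13,671 × 5/21 = $3,255. Book value $10,810.
Year 3: $13,671 × 4/21 = $2,604. Book value $8,206.
Year 4: $13,671 × 3/21 = $1,953. Book value $6,253.

$1,953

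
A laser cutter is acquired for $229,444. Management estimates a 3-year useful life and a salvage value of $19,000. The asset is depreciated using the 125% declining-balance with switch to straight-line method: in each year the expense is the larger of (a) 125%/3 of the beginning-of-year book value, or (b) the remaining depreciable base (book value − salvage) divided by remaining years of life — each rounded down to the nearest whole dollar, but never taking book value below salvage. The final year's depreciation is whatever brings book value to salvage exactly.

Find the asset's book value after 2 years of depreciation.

$76,422

Depreciable base = $229,444 − $19,000 = $210,444.
Year 1: DB = ⌊$229,444 × 125%/3⌋ = $95,601; SL = ⌊$210,444/3⌋ = $70,148 → take DB $95,601. Book value $133,843.
Year 2: DB = ⌊$133,843 × 125%/3⌋ = $55,767; SL = ⌊$114,843/2⌋ = $57,421 → take SL $57,421. Book value $76,422.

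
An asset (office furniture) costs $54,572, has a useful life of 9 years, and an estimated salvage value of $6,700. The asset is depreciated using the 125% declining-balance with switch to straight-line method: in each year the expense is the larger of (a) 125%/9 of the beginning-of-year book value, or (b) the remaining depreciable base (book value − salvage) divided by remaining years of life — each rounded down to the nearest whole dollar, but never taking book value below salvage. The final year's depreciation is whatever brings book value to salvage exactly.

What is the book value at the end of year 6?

$20,686

Depreciable base = $54,572 − $6,700 = $47,872.
Year 1: DB = ⌊$54,572 × 125%/9⌋ = $7,579; SL = ⌊$47,872/9⌋ = $5,319 → take DB $7,579. Book value $46,993.
Year 2: DB = ⌊$46,993 × 125%/9⌋ = $6,526; SL = ⌊$40,293/8⌋ = $5,036 → take DB $6,526. Book value $40,467.
Year 3: DB = ⌊$40,467 × 125%/9⌋ = $5,620; SL = ⌊$33,767/7⌋ = $4,823 → take DB $5,620. Book value $34,847.
Year 4: DB = ⌊$34,847 × 125%/9⌋ = $4,839; SL = ⌊$28,147/6⌋ = $4,691 → take DB $4,839. Book value $30,008.
Year 5: DB = ⌊$30,008 × 125%/9⌋ = $4,167; SL = ⌊$23,308/5⌋ = $4,661 → take SL $4,661. Book value $25,347.
Year 6: DB = ⌊$25,347 × 125%/9⌋ = $3,520; SL = ⌊$18,647/4⌋ = $4,661 → take SL $4,661. Book value $20,686.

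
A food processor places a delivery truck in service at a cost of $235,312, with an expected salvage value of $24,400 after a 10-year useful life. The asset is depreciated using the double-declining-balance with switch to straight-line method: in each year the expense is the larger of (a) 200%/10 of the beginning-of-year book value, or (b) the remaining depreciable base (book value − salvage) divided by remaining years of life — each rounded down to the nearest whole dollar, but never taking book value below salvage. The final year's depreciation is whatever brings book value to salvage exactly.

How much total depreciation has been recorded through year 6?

Depreciable base = $235,312 − $24,400 = $210,912.
Year 1: DB = ⌊$235,312 × 200%/10⌋ = $47,062; SL = ⌊$210,912/10⌋ = $21,091 → take DB $47,062. Book value $188,250.
Year 2: DB = ⌊$188,250 × 200%/10⌋ = $37,650; SL = ⌊$163,850/9⌋ = $18,205 → take DB $37,650. Book value $150,600.
Year 3: DB = ⌊$150,600 × 200%/10⌋ = $30,120; SL = ⌊$126,200/8⌋ = $15,775 → take DB $30,120. Book value $120,480.
Year 4: DB = ⌊$120,480 × 200%/10⌋ = $24,096; SL = ⌊$96,080/7⌋ = $13,725 → take DB $24,096. Book value $96,384.
Year 5: DB = ⌊$96,384 × 200%/10⌋ = $19,276; SL = ⌊$71,984/6⌋ = $11,997 → take DB $19,276. Book value $77,108.
Year 6: DB = ⌊$77,108 × 200%/10⌋ = $15,421; SL = ⌊$52,708/5⌋ = $10,541 → take DB $15,421. Book value $61,687.
Accumulated through year 6 = $235,312 − $61,687 = $173,625.

$173,625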